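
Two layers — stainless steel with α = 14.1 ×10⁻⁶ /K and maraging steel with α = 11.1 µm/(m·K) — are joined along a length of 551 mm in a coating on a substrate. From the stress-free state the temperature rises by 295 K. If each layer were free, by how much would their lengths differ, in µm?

488 µm

Δα = |14.1 − 11.1|×10⁻⁶/K = 3.00×10⁻⁶/K.
ΔL_mismatch = Δα·L·ΔT = 3.00×10⁻⁶ × 551.0 mm × 295.0 K = 488 µm.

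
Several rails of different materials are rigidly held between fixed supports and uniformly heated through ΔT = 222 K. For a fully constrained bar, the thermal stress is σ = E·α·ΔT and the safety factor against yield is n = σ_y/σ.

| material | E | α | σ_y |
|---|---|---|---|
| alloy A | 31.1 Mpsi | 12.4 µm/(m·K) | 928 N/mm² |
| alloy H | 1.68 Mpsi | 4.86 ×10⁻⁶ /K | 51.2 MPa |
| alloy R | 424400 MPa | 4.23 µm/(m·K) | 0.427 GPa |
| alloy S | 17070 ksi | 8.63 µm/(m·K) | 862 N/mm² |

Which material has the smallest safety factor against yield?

With everything in SI (GPa, ×10⁻⁶/K, MPa):
  alloy A: E = 214.4, α = 12.4, σ_y = 928.0 → σ = 590 MPa, n = 1.57
  alloy H: E = 11.58, α = 4.86, σ_y = 51.20 → σ = 12.5 MPa, n = 4.10
  alloy R: E = 424.4, α = 4.23, σ_y = 427.0 → σ = 399 MPa, n = 1.07
  alloy S: E = 117.7, α = 8.63, σ_y = 862.0 → σ = 225 MPa, n = 3.82
Smallest n: alloy R with n = 1.07.

alloy R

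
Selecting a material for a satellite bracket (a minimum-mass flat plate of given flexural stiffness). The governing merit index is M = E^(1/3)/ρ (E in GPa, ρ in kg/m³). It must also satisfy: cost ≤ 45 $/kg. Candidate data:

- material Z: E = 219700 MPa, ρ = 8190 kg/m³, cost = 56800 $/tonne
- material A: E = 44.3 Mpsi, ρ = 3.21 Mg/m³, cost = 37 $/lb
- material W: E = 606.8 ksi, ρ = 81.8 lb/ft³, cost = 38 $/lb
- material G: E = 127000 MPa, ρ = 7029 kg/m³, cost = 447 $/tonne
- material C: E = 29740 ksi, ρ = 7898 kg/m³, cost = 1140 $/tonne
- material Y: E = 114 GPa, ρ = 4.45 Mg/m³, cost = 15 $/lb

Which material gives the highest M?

material Y

Screen on constraints: cost ≤ 45 $/kg. Survivors: material G, material C, material Y.
After converting to SI:
  material G: E = 127.0 GPa, ρ = 7029 kg/m³
  material C: E = 205.1 GPa, ρ = 7898 kg/m³
  material Y: E = 114.0 GPa, ρ = 4450 kg/m³
  material Y: M = 1.09×10⁻³
  material C: M = 0.747×10⁻³
  material G: M = 0.715×10⁻³
Highest index: material Y.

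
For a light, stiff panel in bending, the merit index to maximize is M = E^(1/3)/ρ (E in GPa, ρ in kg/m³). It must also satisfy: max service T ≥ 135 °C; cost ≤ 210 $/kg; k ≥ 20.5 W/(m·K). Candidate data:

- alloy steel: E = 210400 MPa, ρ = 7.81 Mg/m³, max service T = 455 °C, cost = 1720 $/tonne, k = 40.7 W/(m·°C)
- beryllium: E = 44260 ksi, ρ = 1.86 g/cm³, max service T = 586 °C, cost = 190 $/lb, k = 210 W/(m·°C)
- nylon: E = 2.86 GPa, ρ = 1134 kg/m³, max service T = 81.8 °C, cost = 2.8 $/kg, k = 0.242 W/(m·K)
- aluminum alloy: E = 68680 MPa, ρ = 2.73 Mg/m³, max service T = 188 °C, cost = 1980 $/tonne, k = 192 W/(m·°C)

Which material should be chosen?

aluminum alloy

Screen on constraints: max service T ≥ 135 °C; cost ≤ 210 $/kg; k ≥ 20.5 W/(m·K). Survivors: alloy steel, aluminum alloy.
Normalizing units and computing the index:
  alloy steel: E = 210.4 GPa, ρ = 7810 kg/m³
  aluminum alloy: E = 68.68 GPa, ρ = 2730 kg/m³
  aluminum alloy: M = 1.50×10⁻³
  alloy steel: M = 0.762×10⁻³
Highest index: aluminum alloy.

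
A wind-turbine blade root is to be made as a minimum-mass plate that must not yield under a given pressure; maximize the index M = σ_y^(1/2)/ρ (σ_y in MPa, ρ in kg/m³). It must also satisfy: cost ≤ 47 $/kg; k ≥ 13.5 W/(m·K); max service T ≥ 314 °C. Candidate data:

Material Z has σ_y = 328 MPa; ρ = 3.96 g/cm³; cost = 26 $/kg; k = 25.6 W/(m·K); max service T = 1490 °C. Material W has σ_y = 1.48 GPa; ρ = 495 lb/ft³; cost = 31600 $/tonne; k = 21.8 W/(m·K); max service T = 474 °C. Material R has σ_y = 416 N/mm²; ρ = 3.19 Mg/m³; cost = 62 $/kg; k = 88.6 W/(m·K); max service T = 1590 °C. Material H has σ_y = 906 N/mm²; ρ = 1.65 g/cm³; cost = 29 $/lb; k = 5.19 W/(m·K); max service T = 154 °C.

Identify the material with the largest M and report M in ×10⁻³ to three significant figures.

Screen on constraints: cost ≤ 47 $/kg; k ≥ 13.5 W/(m·K); max service T ≥ 314 °C. Survivors: material Z, material W.
Normalizing units and computing the index:
  material Z: σ_y = 328.0 MPa, ρ = 3960 kg/m³
  material W: σ_y = 1480 MPa, ρ = 7929 kg/m³
  material W: M = 4.85×10⁻³
  material Z: M = 4.57×10⁻³
Material W has the largest M.

material W, M = 4.85×10⁻³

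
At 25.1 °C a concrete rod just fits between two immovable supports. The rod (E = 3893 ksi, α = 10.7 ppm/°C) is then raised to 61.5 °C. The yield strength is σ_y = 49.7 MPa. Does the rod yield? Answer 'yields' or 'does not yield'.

E = 3893 ksi = 26.84 GPa.
ΔT = 36.40 K. Constrained thermal stress σ = E·α·ΔT = 26.84×10³ MPa × 10.7×10⁻⁶ × 36.40 = 10.5 MPa (compressive).
Compare to σ_y = 49.7 MPa: σ < σ_y, so it does not yield.

does not yield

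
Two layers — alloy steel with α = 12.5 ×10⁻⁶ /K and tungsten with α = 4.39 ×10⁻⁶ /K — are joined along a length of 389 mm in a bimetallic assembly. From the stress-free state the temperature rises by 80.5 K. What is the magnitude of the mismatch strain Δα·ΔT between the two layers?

6.53×10⁻⁴

Δα = |12.5 − 4.39|×10⁻⁶/K = 8.11×10⁻⁶/K.
Mismatch strain = Δα·ΔT = 8.11×10⁻⁶ × 80.5 = 6.53×10⁻⁴.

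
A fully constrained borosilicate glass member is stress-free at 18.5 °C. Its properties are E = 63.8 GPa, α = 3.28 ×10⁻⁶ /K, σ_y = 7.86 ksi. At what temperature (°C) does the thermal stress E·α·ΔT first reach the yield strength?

277 °C

σ_y = 7.86 ksi = 54.19 MPa.
E·α·ΔT = 54.19 MPa ⇒ ΔT = 54.19 / (63.80×10³ × 3.28×10⁻⁶) = 259.0 K.
T = 18.5 + 259.0 = 277.5 °C.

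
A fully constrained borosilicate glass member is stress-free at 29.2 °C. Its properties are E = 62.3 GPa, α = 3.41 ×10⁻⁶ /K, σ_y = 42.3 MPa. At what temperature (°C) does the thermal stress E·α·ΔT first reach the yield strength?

E·α·ΔT = 42.30 MPa ⇒ ΔT = 42.30 / (62.30×10³ × 3.41×10⁻⁶) = 199.1 K.
T = 29.2 + 199.1 = 228.3 °C.

228 °C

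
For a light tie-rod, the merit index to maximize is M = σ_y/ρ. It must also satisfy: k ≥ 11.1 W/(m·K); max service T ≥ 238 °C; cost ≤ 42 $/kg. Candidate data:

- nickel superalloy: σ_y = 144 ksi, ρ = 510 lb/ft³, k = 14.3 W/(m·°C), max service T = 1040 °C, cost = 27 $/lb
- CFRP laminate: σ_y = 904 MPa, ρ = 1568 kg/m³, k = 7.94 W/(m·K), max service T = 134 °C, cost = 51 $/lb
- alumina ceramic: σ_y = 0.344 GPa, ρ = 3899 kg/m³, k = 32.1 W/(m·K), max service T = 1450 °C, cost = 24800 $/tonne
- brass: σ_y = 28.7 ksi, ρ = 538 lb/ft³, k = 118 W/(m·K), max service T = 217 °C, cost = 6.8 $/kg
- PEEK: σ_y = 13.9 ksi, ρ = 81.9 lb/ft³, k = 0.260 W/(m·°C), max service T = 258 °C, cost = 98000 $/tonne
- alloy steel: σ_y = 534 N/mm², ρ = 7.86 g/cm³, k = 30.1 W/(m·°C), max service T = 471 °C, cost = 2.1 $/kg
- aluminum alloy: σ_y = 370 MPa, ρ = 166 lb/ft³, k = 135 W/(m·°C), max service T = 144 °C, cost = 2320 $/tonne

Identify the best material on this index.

alumina ceramic

Screen on constraints: k ≥ 11.1 W/(m·K); max service T ≥ 238 °C; cost ≤ 42 $/kg. Survivors: alumina ceramic, alloy steel.
Convert each candidate to consistent units, then evaluate M:
  alumina ceramic: σ_y = 344.0 MPa, ρ = 3899 kg/m³
  alloy steel: σ_y = 534.0 MPa, ρ = 7860 kg/m³
  alumina ceramic: M = 88.2 kN·m/kg
  alloy steel: M = 67.9 kN·m/kg
Alumina ceramic has the largest M.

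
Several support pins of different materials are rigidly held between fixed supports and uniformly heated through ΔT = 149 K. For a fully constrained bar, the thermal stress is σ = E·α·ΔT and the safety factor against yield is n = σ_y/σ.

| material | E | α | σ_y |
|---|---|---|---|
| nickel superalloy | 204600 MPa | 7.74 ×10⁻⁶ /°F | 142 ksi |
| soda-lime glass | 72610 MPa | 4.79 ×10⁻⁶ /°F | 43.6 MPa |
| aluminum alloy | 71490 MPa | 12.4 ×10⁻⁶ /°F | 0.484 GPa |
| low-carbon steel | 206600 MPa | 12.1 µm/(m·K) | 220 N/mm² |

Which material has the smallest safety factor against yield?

soda-lime glass

In consistent units (E in GPa, α in ×10⁻⁶/K, σ_y in MPa):
  nickel superalloy: E = 204.6, α = 13.9, σ_y = 979.1 → σ = 425 MPa, n = 2.31
  soda-lime glass: E = 72.61, α = 8.62, σ_y = 43.60 → σ = 93.3 MPa, n = 0.467
  aluminum alloy: E = 71.49, α = 22.3, σ_y = 484.0 → σ = 238 MPa, n = 2.04
  low-carbon steel: E = 206.6, α = 12.1, σ_y = 220.0 → σ = 372 MPa, n = 0.591
Soda-lime glass has the lowest safety factor, n = 0.467.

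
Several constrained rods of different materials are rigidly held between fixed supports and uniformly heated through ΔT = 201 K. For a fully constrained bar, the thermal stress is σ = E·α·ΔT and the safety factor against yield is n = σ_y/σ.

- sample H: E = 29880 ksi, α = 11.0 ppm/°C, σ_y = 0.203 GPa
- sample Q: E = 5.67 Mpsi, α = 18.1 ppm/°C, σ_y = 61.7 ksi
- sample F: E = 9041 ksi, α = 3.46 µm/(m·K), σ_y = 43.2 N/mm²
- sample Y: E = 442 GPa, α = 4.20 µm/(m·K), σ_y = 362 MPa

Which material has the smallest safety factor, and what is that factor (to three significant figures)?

sample H, n = 0.446

Per material, after unit conversion:
  sample H: E = 206.0, α = 11.0, σ_y = 203.0 → σ = 456 MPa, n = 0.446
  sample Q: E = 39.09, α = 18.1, σ_y = 425.4 → σ = 142 MPa, n = 2.99
  sample F: E = 62.34, α = 3.46, σ_y = 43.20 → σ = 43.4 MPa, n = 0.996
  sample Y: E = 442.0, α = 4.20, σ_y = 362.0 → σ = 373 MPa, n = 0.970
The minimum is sample H at n = 0.446.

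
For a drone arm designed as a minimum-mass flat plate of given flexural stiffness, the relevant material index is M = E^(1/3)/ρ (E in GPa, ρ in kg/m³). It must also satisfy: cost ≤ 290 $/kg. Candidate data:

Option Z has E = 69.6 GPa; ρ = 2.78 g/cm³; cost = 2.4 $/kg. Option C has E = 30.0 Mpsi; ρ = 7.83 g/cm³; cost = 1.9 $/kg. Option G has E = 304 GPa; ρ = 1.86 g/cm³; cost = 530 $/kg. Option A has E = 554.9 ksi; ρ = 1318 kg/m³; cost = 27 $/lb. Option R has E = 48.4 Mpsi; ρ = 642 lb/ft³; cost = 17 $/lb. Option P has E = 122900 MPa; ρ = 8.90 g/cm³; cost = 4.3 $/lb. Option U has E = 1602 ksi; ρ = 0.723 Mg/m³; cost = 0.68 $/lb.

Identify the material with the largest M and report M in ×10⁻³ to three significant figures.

Screen on constraints: cost ≤ 290 $/kg. Survivors: option Z, option C, option A, option R, option P, option U.
In SI units:
  option Z: E = 69.60 GPa, ρ = 2780 kg/m³
  option C: E = 206.8 GPa, ρ = 7830 kg/m³
  option A: E = 3.826 GPa, ρ = 1318 kg/m³
  option R: E = 333.7 GPa, ρ = 10280 kg/m³
  option P: E = 122.9 GPa, ρ = 8900 kg/m³
  option U: E = 11.05 GPa, ρ = 723.0 kg/m³
  option U: M = 3.08×10⁻³
  option Z: M = 1.48×10⁻³
  option A: M = 1.19×10⁻³
  option C: M = 0.755×10⁻³
  option R: M = 0.674×10⁻³
  option P: M = 0.559×10⁻³
The maximum is for option U.

option U, M = 3.08×10⁻³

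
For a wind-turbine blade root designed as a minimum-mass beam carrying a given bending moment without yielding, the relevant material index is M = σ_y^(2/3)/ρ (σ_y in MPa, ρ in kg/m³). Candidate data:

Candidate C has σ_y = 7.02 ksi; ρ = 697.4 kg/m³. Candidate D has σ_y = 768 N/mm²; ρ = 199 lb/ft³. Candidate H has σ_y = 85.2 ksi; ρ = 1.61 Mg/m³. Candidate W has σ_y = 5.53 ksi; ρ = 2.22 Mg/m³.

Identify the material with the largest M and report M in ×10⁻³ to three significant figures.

candidate H, M = 43.6×10⁻³

In SI units:
  candidate C: σ_y = 48.40 MPa, ρ = 697.4 kg/m³
  candidate D: σ_y = 768.0 MPa, ρ = 3188 kg/m³
  candidate H: σ_y = 587.4 MPa, ρ = 1610 kg/m³
  candidate W: σ_y = 38.13 MPa, ρ = 2220 kg/m³
  candidate H: M = 43.6×10⁻³
  candidate D: M = 26.3×10⁻³
  candidate C: M = 19.0×10⁻³
  candidate W: M = 5.10×10⁻³
The maximum is for candidate H.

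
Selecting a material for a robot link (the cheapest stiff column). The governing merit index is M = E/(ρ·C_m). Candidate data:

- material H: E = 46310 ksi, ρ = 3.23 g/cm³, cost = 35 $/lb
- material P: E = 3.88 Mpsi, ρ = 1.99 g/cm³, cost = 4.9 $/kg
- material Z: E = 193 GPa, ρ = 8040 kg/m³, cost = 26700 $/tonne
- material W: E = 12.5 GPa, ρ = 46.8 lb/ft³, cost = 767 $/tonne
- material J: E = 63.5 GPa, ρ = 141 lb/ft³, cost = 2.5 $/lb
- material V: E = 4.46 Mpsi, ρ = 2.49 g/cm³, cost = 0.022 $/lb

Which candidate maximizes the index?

Normalizing units and computing the index:
  material H: E = 319.3 GPa, ρ = 3230 kg/m³, cost = 77.16 $/kg
  material P: E = 26.75 GPa, ρ = 1990 kg/m³, cost = 4.900 $/kg
  material Z: E = 193.0 GPa, ρ = 8040 kg/m³, cost = 26.70 $/kg
  material W: E = 12.50 GPa, ρ = 749.7 kg/m³, cost = 0.7670 $/kg
  material J: E = 63.50 GPa, ρ = 2259 kg/m³, cost = 5.511 $/kg
  material V: E = 30.75 GPa, ρ = 2490 kg/m³, cost = 0.04850 $/kg
  material V: M = 255 MN·m per $
  material W: M = 21.7 MN·m per $
  material J: M = 5.10 MN·m per $
  material P: M = 2.74 MN·m per $
  material H: M = 1.28 MN·m per $
  material Z: M = 0.899 MN·m per $
The maximum is for material V.

material V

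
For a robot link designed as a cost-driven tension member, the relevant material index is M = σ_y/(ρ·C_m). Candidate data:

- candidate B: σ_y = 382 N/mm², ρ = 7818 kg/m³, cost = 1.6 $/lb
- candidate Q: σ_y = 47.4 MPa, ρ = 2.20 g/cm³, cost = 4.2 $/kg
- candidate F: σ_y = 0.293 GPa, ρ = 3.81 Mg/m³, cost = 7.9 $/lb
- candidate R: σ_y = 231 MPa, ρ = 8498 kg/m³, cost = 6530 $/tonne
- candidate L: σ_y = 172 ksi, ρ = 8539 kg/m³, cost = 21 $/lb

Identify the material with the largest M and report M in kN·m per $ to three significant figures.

candidate B, M = 13.9 kN·m per $

Normalizing units and computing the index:
  candidate B: σ_y = 382.0 MPa, ρ = 7818 kg/m³, cost = 3.527 $/kg
  candidate Q: σ_y = 47.40 MPa, ρ = 2200 kg/m³, cost = 4.200 $/kg
  candidate F: σ_y = 293.0 MPa, ρ = 3810 kg/m³, cost = 17.42 $/kg
  candidate R: σ_y = 231.0 MPa, ρ = 8498 kg/m³, cost = 6.530 $/kg
  candidate L: σ_y = 1186 MPa, ρ = 8539 kg/m³, cost = 46.30 $/kg
  candidate B: M = 13.9 kN·m per $
  candidate Q: M = 5.13 kN·m per $
  candidate F: M = 4.42 kN·m per $
  candidate R: M = 4.16 kN·m per $
  candidate L: M = 3.00 kN·m per $
Candidate B has the largest M.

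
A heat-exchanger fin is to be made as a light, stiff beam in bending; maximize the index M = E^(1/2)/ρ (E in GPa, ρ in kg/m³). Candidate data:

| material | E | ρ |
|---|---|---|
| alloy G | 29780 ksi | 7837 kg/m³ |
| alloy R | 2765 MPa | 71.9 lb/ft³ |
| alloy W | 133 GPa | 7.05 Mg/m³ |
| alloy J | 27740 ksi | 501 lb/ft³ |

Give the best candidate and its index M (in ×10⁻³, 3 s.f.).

alloy G, M = 1.83×10⁻³

In SI units:
  alloy G: E = 205.3 GPa, ρ = 7837 kg/m³
  alloy R: E = 2.765 GPa, ρ = 1152 kg/m³
  alloy W: E = 133.0 GPa, ρ = 7050 kg/m³
  alloy J: E = 191.3 GPa, ρ = 8025 kg/m³
  alloy G: M = 1.83×10⁻³
  alloy J: M = 1.72×10⁻³
  alloy W: M = 1.64×10⁻³
  alloy R: M = 1.44×10⁻³
Alloy G ranks first.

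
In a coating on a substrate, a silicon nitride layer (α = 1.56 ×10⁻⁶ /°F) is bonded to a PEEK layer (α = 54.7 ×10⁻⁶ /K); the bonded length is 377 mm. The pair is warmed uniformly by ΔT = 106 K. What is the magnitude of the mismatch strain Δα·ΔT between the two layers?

5.50×10⁻³

silicon nitride: α = 1.56×10⁻⁶/°F × 9/5 = 2.81×10⁻⁶/K.
Δα = |2.81 − 54.7|×10⁻⁶/K = 51.9×10⁻⁶/K.
Mismatch strain = Δα·ΔT = 51.9×10⁻⁶ × 106.0 = 5.50×10⁻³.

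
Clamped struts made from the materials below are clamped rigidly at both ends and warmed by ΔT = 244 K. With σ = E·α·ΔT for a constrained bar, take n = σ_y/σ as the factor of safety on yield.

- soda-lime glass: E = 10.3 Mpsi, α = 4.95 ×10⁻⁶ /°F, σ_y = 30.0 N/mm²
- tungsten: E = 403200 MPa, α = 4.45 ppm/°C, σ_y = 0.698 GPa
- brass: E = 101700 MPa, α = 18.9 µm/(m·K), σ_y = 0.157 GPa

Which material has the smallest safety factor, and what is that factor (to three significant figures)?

With everything in SI (GPa, ×10⁻⁶/K, MPa):
  soda-lime glass: E = 71.02, α = 8.91, σ_y = 30.00 → σ = 154 MPa, n = 0.194
  tungsten: E = 403.2, α = 4.45, σ_y = 698.0 → σ = 438 MPa, n = 1.59
  brass: E = 101.7, α = 18.9, σ_y = 157.0 → σ = 469 MPa, n = 0.335
Soda-lime glass has the lowest safety factor, n = 0.194.

soda-lime glass, n = 0.194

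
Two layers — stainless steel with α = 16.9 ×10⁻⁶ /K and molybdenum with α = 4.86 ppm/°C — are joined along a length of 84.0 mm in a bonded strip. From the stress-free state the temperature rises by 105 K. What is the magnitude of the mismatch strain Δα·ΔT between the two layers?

1.26×10⁻³

Δα = |16.9 − 4.86|×10⁻⁶/K = 12.0×10⁻⁶/K.
Mismatch strain = Δα·ΔT = 12.0×10⁻⁶ × 105.0 = 1.26×10⁻³.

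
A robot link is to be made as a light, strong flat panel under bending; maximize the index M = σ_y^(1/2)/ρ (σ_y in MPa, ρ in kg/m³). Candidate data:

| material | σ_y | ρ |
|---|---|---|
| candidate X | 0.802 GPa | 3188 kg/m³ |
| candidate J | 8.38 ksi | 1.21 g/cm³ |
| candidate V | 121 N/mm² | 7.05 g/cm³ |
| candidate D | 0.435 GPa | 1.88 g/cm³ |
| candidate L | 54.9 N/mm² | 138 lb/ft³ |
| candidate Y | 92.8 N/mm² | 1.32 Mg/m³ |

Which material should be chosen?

Putting every candidate on a common basis:
  candidate X: σ_y = 802.0 MPa, ρ = 3188 kg/m³
  candidate J: σ_y = 57.78 MPa, ρ = 1210 kg/m³
  candidate V: σ_y = 121.0 MPa, ρ = 7050 kg/m³
  candidate D: σ_y = 435.0 MPa, ρ = 1880 kg/m³
  candidate L: σ_y = 54.90 MPa, ρ = 2211 kg/m³
  candidate Y: σ_y = 92.80 MPa, ρ = 1320 kg/m³
  candidate D: M = 11.1×10⁻³
  candidate X: M = 8.88×10⁻³
  candidate Y: M = 7.30×10⁻³
  candidate J: M = 6.28×10⁻³
  candidate L: M = 3.35×10⁻³
  candidate V: M = 1.56×10⁻³
The maximum is for candidate D.

candidate D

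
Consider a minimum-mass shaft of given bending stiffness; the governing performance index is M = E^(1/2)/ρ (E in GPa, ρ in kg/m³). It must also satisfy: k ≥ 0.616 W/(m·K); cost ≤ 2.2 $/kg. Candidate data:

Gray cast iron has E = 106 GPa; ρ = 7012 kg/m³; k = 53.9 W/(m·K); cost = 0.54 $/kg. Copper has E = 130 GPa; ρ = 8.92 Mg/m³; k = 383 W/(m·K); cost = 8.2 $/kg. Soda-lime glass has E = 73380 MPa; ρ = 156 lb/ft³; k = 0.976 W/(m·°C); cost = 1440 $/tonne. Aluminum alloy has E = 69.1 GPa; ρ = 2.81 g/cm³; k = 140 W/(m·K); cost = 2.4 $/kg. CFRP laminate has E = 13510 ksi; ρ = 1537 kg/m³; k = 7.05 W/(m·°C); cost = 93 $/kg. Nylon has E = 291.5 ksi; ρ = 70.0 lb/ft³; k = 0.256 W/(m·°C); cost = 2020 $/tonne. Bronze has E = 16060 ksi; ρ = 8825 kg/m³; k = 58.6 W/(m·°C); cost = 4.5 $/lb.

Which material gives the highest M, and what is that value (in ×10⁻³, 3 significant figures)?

Screen on constraints: k ≥ 0.616 W/(m·K); cost ≤ 2.2 $/kg. Survivors: gray cast iron, soda-lime glass.
After converting to SI:
  gray cast iron: E = 106.0 GPa, ρ = 7012 kg/m³
  soda-lime glass: E = 73.38 GPa, ρ = 2499 kg/m³
  soda-lime glass: M = 3.43×10⁻³
  gray cast iron: M = 1.47×10⁻³
The maximum is for soda-lime glass.

soda-lime glass, M = 3.43×10⁻³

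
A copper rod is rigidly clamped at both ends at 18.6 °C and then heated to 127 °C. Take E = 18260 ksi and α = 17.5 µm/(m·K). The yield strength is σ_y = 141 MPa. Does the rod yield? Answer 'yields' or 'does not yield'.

yields

E = 18260 ksi = 125.9 GPa.
ΔT = 108.4 K. Constrained thermal stress σ = E·α·ΔT = 125.9×10³ MPa × 17.5×10⁻⁶ × 108.4 = 239 MPa (compressive).
Compare to σ_y = 141 MPa: σ ≥ σ_y, so it yields.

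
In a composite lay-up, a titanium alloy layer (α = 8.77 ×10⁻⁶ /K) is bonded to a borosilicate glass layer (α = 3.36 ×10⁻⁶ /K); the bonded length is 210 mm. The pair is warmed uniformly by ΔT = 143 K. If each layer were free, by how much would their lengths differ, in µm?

162 µm

Δα = |8.77 − 3.36|×10⁻⁶/K = 5.41×10⁻⁶/K.
ΔL_mismatch = Δα·L·ΔT = 5.41×10⁻⁶ × 210.0 mm × 143.0 K = 162 µm.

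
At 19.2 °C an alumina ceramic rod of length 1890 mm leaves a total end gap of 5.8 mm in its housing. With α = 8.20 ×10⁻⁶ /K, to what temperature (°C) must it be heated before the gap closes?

393 °C

α·L₀·ΔT = 5.8 mm ⇒ ΔT = 5.8 / (8.20×10⁻⁶ × 1890.0) = 374.2 K.
T = 19.2 + 374.2 = 393.4 °C.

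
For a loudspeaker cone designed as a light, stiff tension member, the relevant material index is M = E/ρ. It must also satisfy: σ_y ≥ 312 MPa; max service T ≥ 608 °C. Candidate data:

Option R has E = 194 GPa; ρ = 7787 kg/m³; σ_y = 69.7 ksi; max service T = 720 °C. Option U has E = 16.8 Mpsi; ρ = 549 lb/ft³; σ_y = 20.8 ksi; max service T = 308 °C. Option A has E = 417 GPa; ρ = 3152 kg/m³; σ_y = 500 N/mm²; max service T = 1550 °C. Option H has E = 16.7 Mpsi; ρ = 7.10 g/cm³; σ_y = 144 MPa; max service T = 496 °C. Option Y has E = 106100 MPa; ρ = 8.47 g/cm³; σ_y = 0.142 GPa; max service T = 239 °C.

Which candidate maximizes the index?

Screen on constraints: σ_y ≥ 312 MPa; max service T ≥ 608 °C. Survivors: option R, option A.
Normalizing units and computing the index:
  option R: E = 194.0 GPa, ρ = 7787 kg/m³
  option A: E = 417.0 GPa, ρ = 3152 kg/m³
  option A: M = 132 MN·m/kg
  option R: M = 24.9 MN·m/kg
The maximum is for option A.

option A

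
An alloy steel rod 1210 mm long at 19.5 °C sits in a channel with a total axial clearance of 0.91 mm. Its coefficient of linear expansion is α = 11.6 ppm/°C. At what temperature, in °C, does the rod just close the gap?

α·L₀·ΔT = 0.91 mm ⇒ ΔT = 0.91 / (11.6×10⁻⁶ × 1210.0) = 64.83 K.
T = 19.5 + 64.83 = 84.33 °C.

84.3 °C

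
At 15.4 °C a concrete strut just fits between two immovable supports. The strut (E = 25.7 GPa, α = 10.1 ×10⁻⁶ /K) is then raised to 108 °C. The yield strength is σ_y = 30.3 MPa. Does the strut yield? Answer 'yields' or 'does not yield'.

does not yield

ΔT = 92.60 K. Constrained thermal stress σ = E·α·ΔT = 25.70×10³ MPa × 10.1×10⁻⁶ × 92.60 = 24.0 MPa (compressive).
Compare to σ_y = 30.3 MPa: σ < σ_y, so it does not yield.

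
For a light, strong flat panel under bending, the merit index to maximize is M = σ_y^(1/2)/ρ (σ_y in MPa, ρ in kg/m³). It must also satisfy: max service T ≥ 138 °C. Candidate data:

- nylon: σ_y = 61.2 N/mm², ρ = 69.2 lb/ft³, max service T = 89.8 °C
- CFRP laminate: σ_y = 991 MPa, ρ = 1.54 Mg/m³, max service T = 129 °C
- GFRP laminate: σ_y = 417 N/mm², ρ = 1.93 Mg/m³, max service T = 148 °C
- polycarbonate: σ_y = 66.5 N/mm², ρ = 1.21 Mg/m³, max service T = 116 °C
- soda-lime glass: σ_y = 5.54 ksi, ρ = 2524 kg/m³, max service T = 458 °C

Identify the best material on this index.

GFRP laminate

Screen on constraints: max service T ≥ 138 °C. Survivors: GFRP laminate, soda-lime glass.
Putting every candidate on a common basis:
  GFRP laminate: σ_y = 417.0 MPa, ρ = 1930 kg/m³
  soda-lime glass: σ_y = 38.20 MPa, ρ = 2524 kg/m³
  GFRP laminate: M = 10.6×10⁻³
  soda-lime glass: M = 2.45×10⁻³
Highest index: GFRP laminate.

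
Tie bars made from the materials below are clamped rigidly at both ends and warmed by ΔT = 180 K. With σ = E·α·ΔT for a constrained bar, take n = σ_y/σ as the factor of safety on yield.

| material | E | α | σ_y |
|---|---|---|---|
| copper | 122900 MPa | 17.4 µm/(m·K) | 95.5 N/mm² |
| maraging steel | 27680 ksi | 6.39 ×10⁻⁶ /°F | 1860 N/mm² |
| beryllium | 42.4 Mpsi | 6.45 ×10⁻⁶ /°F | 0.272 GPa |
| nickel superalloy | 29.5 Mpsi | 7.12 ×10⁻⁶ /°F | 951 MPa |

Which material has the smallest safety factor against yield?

With everything in SI (GPa, ×10⁻⁶/K, MPa):
  copper: E = 122.9, α = 17.4, σ_y = 95.50 → σ = 385 MPa, n = 0.248
  maraging steel: E = 190.8, α = 11.5, σ_y = 1860 → σ = 395 MPa, n = 4.71
  beryllium: E = 292.3, α = 11.6, σ_y = 272.0 → σ = 611 MPa, n = 0.445
  nickel superalloy: E = 203.4, α = 12.8, σ_y = 951.0 → σ = 469 MPa, n = 2.03
The minimum is copper at n = 0.248.

copper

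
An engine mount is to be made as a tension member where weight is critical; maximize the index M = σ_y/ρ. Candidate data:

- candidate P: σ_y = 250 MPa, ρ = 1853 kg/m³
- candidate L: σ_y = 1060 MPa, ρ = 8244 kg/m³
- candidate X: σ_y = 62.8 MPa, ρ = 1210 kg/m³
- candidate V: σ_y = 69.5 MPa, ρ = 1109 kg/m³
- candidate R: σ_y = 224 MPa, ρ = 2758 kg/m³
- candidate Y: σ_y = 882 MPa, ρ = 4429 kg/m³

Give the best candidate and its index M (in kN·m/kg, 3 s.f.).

Evaluate M for each candidate:
  candidate Y: M = 199 kN·m/kg
  candidate P: M = 135 kN·m/kg
  candidate L: M = 129 kN·m/kg
  candidate R: M = 81.2 kN·m/kg
  candidate V: M = 62.7 kN·m/kg
  candidate X: M = 51.9 kN·m/kg
Candidate Y has the largest M.

candidate Y, M = 199 kN·m/kg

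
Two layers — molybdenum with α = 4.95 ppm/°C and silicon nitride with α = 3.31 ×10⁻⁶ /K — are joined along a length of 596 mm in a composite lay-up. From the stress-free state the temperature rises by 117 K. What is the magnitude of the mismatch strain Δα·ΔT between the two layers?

1.92×10⁻⁴

Δα = |4.95 − 3.31|×10⁻⁶/K = 1.64×10⁻⁶/K.
Mismatch strain = Δα·ΔT = 1.64×10⁻⁶ × 117.0 = 1.92×10⁻⁴.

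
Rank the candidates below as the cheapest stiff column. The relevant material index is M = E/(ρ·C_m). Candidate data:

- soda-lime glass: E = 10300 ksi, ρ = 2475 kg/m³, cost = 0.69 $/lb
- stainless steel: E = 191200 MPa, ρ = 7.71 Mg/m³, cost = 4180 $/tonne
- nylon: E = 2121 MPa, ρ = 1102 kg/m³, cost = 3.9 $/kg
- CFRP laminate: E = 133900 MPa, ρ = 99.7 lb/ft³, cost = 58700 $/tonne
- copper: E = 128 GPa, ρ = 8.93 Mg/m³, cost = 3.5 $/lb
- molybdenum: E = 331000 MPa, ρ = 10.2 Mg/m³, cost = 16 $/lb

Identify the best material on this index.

Convert each candidate to consistent units, then evaluate M:
  soda-lime glass: E = 71.02 GPa, ρ = 2475 kg/m³, cost = 1.521 $/kg
  stainless steel: E = 191.2 GPa, ρ = 7710 kg/m³, cost = 4.180 $/kg
  nylon: E = 2.121 GPa, ρ = 1102 kg/m³, cost = 3.900 $/kg
  CFRP laminate: E = 133.9 GPa, ρ = 1597 kg/m³, cost = 58.70 $/kg
  copper: E = 128.0 GPa, ρ = 8930 kg/m³, cost = 7.716 $/kg
  molybdenum: E = 331.0 GPa, ρ = 10200 kg/m³, cost = 35.27 $/kg
  soda-lime glass: M = 18.9 MN·m per $
  stainless steel: M = 5.93 MN·m per $
  copper: M = 1.86 MN·m per $
  CFRP laminate: M = 1.43 MN·m per $
  molybdenum: M = 0.920 MN·m per $
  nylon: M = 0.494 MN·m per $
Soda-lime glass has the largest M.

soda-lime glass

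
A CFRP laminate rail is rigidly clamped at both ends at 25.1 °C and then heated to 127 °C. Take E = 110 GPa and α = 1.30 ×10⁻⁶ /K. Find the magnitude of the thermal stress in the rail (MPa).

14.6 MPa

ΔT = 101.9 K. Constrained thermal stress σ = E·α·ΔT = 110.0×10³ MPa × 1.30×10⁻⁶ × 101.9 = 14.6 MPa (compressive).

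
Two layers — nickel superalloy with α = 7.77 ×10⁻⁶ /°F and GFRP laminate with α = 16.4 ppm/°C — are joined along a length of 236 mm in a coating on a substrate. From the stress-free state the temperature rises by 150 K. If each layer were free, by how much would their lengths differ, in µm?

85.5 µm

nickel superalloy: α = 7.77×10⁻⁶/°F × 9/5 = 14.0×10⁻⁶/K.
Δα = |14.0 − 16.4|×10⁻⁶/K = 2.41×10⁻⁶/K.
ΔL_mismatch = Δα·L·ΔT = 2.41×10⁻⁶ × 236.0 mm × 150.0 K = 85.5 µm.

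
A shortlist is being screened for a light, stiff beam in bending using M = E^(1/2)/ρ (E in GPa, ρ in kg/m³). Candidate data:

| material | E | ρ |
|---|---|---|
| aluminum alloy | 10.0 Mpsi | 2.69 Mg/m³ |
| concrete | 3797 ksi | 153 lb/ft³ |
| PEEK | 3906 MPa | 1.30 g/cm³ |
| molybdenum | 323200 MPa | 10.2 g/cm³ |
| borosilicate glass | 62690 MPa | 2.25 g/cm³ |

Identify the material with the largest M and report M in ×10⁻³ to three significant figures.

Convert each candidate to consistent units, then evaluate M:
  aluminum alloy: E = 68.95 GPa, ρ = 2690 kg/m³
  concrete: E = 26.18 GPa, ρ = 2451 kg/m³
  PEEK: E = 3.906 GPa, ρ = 1300 kg/m³
  molybdenum: E = 323.2 GPa, ρ = 10200 kg/m³
  borosilicate glass: E = 62.69 GPa, ρ = 2250 kg/m³
  borosilicate glass: M = 3.52×10⁻³
  aluminum alloy: M = 3.09×10⁻³
  concrete: M = 2.09×10⁻³
  molybdenum: M = 1.76×10⁻³
  PEEK: M = 1.52×10⁻³
Borosilicate glass ranks first.

borosilicate glass, M = 3.52×10⁻³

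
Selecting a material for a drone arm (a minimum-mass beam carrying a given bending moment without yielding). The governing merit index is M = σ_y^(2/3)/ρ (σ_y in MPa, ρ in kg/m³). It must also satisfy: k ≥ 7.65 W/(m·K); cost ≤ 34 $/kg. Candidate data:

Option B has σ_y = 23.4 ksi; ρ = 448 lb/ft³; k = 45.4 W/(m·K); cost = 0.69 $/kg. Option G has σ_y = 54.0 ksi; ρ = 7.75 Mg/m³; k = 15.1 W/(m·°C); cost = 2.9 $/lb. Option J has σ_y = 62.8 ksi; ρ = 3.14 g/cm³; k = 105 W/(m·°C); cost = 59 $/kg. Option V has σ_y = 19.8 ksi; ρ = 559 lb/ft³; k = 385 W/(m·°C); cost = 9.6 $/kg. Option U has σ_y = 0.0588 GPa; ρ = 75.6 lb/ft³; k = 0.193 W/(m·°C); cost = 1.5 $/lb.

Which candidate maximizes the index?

option G

Screen on constraints: k ≥ 7.65 W/(m·K); cost ≤ 34 $/kg. Survivors: option B, option G, option V.
Convert each candidate to consistent units, then evaluate M:
  option B: σ_y = 161.3 MPa, ρ = 7176 kg/m³
  option G: σ_y = 372.3 MPa, ρ = 7750 kg/m³
  option V: σ_y = 136.5 MPa, ρ = 8954 kg/m³
  option G: M = 6.68×10⁻³
  option B: M = 4.13×10⁻³
  option V: M = 2.96×10⁻³
Option G has the largest M.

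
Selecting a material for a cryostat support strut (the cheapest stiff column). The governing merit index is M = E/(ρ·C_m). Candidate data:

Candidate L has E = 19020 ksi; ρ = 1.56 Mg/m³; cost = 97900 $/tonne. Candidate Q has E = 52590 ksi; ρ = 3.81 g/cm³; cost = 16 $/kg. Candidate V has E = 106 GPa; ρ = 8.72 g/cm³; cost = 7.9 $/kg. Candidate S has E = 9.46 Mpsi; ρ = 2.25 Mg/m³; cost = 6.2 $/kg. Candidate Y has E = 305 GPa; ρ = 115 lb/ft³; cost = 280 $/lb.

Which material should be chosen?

candidate Q

Convert each candidate to consistent units, then evaluate M:
  candidate L: E = 131.1 GPa, ρ = 1560 kg/m³, cost = 97.90 $/kg
  candidate Q: E = 362.6 GPa, ρ = 3810 kg/m³, cost = 16.00 $/kg
  candidate V: E = 106.0 GPa, ρ = 8720 kg/m³, cost = 7.900 $/kg
  candidate S: E = 65.22 GPa, ρ = 2250 kg/m³, cost = 6.200 $/kg
  candidate Y: E = 305.0 GPa, ρ = 1842 kg/m³, cost = 617.3 $/kg
  candidate Q: M = 5.95 MN·m per $
  candidate S: M = 4.68 MN·m per $
  candidate V: M = 1.54 MN·m per $
  candidate L: M = 0.859 MN·m per $
  candidate Y: M = 0.268 MN·m per $
The maximum is for candidate Q.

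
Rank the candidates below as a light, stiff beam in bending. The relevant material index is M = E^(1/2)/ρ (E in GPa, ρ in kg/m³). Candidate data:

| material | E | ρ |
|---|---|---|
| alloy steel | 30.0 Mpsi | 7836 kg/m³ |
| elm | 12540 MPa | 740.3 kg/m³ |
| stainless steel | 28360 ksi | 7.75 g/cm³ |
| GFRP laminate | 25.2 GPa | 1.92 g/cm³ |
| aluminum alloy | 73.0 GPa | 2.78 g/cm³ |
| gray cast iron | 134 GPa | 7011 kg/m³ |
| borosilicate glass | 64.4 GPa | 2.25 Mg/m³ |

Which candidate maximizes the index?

elm

After converting to SI:
  alloy steel: E = 206.8 GPa, ρ = 7836 kg/m³
  elm: E = 12.54 GPa, ρ = 740.3 kg/m³
  stainless steel: E = 195.5 GPa, ρ = 7750 kg/m³
  GFRP laminate: E = 25.20 GPa, ρ = 1920 kg/m³
  aluminum alloy: E = 73.00 GPa, ρ = 2780 kg/m³
  gray cast iron: E = 134.0 GPa, ρ = 7011 kg/m³
  borosilicate glass: E = 64.40 GPa, ρ = 2250 kg/m³
  elm: M = 4.78×10⁻³
  borosilicate glass: M = 3.57×10⁻³
  aluminum alloy: M = 3.07×10⁻³
  GFRP laminate: M = 2.61×10⁻³
  alloy steel: M = 1.84×10⁻³
  stainless steel: M = 1.80×10⁻³
  gray cast iron: M = 1.65×10⁻³
Elm has the largest M.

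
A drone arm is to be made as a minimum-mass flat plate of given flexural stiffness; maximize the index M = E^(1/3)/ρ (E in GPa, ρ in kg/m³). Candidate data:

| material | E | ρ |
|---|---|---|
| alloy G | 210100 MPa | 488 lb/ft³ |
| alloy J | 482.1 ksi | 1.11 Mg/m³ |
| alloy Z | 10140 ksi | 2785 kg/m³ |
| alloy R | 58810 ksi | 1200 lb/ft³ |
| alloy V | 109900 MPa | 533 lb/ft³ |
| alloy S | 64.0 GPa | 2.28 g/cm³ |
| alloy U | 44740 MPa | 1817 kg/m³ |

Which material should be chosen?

In SI units:
  alloy G: E = 210.1 GPa, ρ = 7817 kg/m³
  alloy J: E = 3.324 GPa, ρ = 1110 kg/m³
  alloy Z: E = 69.91 GPa, ρ = 2785 kg/m³
  alloy R: E = 405.5 GPa, ρ = 19220 kg/m³
  alloy V: E = 109.9 GPa, ρ = 8538 kg/m³
  alloy S: E = 64.00 GPa, ρ = 2280 kg/m³
  alloy U: E = 44.74 GPa, ρ = 1817 kg/m³
  alloy U: M = 1.95×10⁻³
  alloy S: M = 1.75×10⁻³
  alloy Z: M = 1.48×10⁻³
  alloy J: M = 1.34×10⁻³
  alloy G: M = 0.761×10⁻³
  alloy V: M = 0.561×10⁻³
  alloy R: M = 0.385×10⁻³
The maximum is for alloy U.

alloy U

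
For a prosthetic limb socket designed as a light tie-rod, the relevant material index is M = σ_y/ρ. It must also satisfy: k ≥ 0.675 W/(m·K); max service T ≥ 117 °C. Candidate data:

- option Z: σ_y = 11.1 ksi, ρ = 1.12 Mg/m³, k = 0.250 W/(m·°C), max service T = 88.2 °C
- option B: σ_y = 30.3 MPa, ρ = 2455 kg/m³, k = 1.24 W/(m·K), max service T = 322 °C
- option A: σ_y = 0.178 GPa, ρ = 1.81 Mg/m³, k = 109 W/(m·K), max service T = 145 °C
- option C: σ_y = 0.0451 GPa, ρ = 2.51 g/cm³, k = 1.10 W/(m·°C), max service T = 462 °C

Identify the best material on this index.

option A

Screen on constraints: k ≥ 0.675 W/(m·K); max service T ≥ 117 °C. Survivors: option B, option A, option C.
In SI units:
  option B: σ_y = 30.30 MPa, ρ = 2455 kg/m³
  option A: σ_y = 178.0 MPa, ρ = 1810 kg/m³
  option C: σ_y = 45.10 MPa, ρ = 2510 kg/m³
  option A: M = 98.3 kN·m/kg
  option C: M = 18.0 kN·m/kg
  option B: M = 12.3 kN·m/kg
Highest index: option A.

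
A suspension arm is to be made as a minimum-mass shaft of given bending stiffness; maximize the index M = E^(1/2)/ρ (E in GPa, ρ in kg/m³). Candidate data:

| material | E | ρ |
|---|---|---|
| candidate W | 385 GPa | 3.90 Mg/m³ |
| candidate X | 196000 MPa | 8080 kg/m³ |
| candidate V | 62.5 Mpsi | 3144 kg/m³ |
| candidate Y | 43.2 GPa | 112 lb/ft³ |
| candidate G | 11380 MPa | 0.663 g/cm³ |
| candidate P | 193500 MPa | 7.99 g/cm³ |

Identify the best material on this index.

candidate V

In SI units:
  candidate W: E = 385.0 GPa, ρ = 3900 kg/m³
  candidate X: E = 196.0 GPa, ρ = 8080 kg/m³
  candidate V: E = 430.9 GPa, ρ = 3144 kg/m³
  candidate Y: E = 43.20 GPa, ρ = 1794 kg/m³
  candidate G: E = 11.38 GPa, ρ = 663.0 kg/m³
  candidate P: E = 193.5 GPa, ρ = 7990 kg/m³
  candidate V: M = 6.60×10⁻³
  candidate G: M = 5.09×10⁻³
  candidate W: M = 5.03×10⁻³
  candidate Y: M = 3.66×10⁻³
  candidate P: M = 1.74×10⁻³
  candidate X: M = 1.73×10⁻³
Highest index: candidate V.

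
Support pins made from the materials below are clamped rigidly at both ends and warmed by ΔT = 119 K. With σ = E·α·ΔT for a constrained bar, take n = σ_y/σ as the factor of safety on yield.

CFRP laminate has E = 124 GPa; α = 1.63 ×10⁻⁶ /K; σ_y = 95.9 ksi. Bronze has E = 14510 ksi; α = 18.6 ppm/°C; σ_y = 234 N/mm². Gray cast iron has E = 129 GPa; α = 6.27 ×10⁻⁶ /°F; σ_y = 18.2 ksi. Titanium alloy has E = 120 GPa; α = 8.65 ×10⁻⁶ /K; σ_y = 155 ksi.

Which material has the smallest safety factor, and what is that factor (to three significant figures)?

Converting E to GPa, α to ×10⁻⁶/K, σ_y to MPa, then σ and n for each:
  CFRP laminate: E = 124.0, α = 1.63, σ_y = 661.2 → σ = 24.1 MPa, n = 27.5
  bronze: E = 100.0, α = 18.6, σ_y = 234.0 → σ = 221 MPa, n = 1.06
  gray cast iron: E = 129.0, α = 11.3, σ_y = 125.5 → σ = 173 MPa, n = 0.724
  titanium alloy: E = 120.0, α = 8.65, σ_y = 1069 → σ = 124 MPa, n = 8.65
Smallest n: gray cast iron with n = 0.724.

gray cast iron, n = 0.724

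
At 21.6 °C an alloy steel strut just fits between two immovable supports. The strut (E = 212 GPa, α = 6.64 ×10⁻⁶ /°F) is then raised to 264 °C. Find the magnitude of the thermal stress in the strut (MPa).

α = 6.64×10⁻⁶/°F × 9/5 = 12.0×10⁻⁶/K.
ΔT = 242.4 K. Constrained thermal stress σ = E·α·ΔT = 212.0×10³ MPa × 12.0×10⁻⁶ × 242.4 = 614 MPa (compressive).

614 MPa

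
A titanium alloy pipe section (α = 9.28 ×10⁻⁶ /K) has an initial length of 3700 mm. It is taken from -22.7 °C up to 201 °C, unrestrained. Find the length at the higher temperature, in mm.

3707.7 mm

ΔT = 201 − (-22.7) = 223.7 K.
ΔL = α·L₀·ΔT = 9.28×10⁻⁶ × 3700 mm × 223.7 K = 7.68 mm.
L = L₀ + ΔL = 3700 + 7.68 = 3707.7 mm.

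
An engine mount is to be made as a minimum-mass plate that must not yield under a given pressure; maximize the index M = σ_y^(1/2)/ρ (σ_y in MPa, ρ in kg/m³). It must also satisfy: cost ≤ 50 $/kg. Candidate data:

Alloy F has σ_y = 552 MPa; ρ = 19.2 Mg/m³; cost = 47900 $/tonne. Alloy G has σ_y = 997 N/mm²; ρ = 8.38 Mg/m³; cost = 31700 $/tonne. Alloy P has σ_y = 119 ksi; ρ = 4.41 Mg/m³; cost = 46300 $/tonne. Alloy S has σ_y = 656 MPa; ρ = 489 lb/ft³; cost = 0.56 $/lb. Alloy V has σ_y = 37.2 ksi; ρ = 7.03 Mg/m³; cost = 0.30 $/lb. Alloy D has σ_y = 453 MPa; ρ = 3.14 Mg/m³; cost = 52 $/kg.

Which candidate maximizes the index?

alloy P

Screen on constraints: cost ≤ 50 $/kg. Survivors: alloy F, alloy G, alloy P, alloy S, alloy V.
Putting every candidate on a common basis:
  alloy F: σ_y = 552.0 MPa, ρ = 19200 kg/m³
  alloy G: σ_y = 997.0 MPa, ρ = 8380 kg/m³
  alloy P: σ_y = 820.5 MPa, ρ = 4410 kg/m³
  alloy S: σ_y = 656.0 MPa, ρ = 7833 kg/m³
  alloy V: σ_y = 256.5 MPa, ρ = 7030 kg/m³
  alloy P: M = 6.50×10⁻³
  alloy G: M = 3.77×10⁻³
  alloy S: M = 3.27×10⁻³
  alloy V: M = 2.28×10⁻³
  alloy F: M = 1.22×10⁻³
The maximum is for alloy P.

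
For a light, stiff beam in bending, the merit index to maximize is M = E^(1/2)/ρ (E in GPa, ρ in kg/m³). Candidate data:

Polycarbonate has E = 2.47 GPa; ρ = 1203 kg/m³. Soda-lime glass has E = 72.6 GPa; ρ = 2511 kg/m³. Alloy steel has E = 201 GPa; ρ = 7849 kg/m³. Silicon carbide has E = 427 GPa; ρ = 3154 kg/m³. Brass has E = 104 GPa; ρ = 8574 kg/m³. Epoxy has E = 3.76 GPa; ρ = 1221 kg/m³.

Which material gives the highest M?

silicon carbide

Per-candidate index values:
  silicon carbide: M = 6.55×10⁻³
  soda-lime glass: M = 3.39×10⁻³
  alloy steel: M = 1.81×10⁻³
  epoxy: M = 1.59×10⁻³
  polycarbonate: M = 1.31×10⁻³
  brass: M = 1.19×10⁻³
Highest index: silicon carbide.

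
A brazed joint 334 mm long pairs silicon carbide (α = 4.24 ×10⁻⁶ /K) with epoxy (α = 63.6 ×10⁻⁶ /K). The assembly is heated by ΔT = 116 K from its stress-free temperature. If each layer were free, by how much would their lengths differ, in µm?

Δα = |4.24 − 63.6|×10⁻⁶/K = 59.4×10⁻⁶/K.
ΔL_mismatch = Δα·L·ΔT = 59.4×10⁻⁶ × 334.0 mm × 116.0 K = 2300 µm.

2300 µm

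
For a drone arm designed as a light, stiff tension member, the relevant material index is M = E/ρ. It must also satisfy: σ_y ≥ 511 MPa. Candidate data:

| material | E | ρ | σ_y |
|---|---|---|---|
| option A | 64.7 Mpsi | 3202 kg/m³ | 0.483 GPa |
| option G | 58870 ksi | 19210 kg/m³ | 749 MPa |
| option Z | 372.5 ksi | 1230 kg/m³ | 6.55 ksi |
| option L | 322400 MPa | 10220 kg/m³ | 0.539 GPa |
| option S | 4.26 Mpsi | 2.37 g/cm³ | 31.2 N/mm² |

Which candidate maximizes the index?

Screen on constraints: σ_y ≥ 511 MPa. Survivors: option G, option L.
After converting to SI:
  option G: E = 405.9 GPa, ρ = 19210 kg/m³
  option L: E = 322.4 GPa, ρ = 10220 kg/m³
  option L: M = 31.5 MN·m/kg
  option G: M = 21.1 MN·m/kg
The maximum is for option L.

option L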